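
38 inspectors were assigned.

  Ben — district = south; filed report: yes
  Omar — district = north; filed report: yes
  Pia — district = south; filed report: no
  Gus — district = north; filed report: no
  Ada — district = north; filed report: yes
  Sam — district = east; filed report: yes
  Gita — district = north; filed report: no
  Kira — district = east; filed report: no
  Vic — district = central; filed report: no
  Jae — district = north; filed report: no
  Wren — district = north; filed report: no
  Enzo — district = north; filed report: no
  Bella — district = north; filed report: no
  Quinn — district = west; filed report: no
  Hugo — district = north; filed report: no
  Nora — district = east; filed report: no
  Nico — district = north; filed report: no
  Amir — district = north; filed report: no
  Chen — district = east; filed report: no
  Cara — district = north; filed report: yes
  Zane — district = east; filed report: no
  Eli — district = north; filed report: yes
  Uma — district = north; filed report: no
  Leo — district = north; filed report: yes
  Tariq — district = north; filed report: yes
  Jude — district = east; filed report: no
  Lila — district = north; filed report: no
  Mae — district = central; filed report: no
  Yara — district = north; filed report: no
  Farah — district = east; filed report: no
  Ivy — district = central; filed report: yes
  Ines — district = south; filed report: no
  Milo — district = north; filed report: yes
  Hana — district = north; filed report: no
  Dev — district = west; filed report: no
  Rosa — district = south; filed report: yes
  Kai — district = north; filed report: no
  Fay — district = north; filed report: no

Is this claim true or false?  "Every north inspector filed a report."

Truth condition: A ⊆ B, i.e. every element of A is in B (|A ∖ B| = 0).
|A| = 22, |A ∩ B| = 7, |A ∖ B| = 15.
So the statement is false.

False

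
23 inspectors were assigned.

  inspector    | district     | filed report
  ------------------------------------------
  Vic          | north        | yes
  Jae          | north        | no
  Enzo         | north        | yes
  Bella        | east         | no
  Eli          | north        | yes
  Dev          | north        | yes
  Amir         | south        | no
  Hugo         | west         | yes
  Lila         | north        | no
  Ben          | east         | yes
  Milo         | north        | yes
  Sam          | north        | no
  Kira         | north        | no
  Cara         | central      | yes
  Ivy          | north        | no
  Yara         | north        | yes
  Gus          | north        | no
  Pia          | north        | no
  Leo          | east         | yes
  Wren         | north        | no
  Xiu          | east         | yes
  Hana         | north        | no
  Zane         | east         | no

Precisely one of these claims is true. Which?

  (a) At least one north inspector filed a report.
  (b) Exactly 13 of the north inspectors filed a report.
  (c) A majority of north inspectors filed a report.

(a)

|A| = 15, |A ∩ B| = 6, |A ∖ B| = 9.
(a) requires A ∩ B ≠ ∅ (|A ∩ B| ≥ 1): true.
(b) requires |A ∩ B| = 13: false.
(c) requires |A ∩ B| > |A ∖ B|: false.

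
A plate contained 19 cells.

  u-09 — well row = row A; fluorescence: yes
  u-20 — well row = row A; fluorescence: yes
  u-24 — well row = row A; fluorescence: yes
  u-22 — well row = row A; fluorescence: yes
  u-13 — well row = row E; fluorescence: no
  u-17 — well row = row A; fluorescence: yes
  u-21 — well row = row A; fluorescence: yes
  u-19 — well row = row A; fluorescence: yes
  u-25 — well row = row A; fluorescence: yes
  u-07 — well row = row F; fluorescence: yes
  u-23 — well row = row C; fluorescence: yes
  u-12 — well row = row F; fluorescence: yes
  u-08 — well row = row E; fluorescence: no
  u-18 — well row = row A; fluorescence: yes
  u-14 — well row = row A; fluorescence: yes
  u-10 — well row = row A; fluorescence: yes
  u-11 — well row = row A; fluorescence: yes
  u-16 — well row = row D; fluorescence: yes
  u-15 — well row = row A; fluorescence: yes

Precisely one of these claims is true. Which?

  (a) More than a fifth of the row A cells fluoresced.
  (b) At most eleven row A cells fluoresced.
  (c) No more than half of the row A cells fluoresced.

(a)

|A| = 13, |A ∩ B| = 13, |A ∖ B| = 0.
(a) requires |A ∩ B| / |A| > 1/5: true.
(b) requires |A ∩ B| ≤ 11: false.
(c) requires |A ∩ B| ≤ |A ∖ B|: false.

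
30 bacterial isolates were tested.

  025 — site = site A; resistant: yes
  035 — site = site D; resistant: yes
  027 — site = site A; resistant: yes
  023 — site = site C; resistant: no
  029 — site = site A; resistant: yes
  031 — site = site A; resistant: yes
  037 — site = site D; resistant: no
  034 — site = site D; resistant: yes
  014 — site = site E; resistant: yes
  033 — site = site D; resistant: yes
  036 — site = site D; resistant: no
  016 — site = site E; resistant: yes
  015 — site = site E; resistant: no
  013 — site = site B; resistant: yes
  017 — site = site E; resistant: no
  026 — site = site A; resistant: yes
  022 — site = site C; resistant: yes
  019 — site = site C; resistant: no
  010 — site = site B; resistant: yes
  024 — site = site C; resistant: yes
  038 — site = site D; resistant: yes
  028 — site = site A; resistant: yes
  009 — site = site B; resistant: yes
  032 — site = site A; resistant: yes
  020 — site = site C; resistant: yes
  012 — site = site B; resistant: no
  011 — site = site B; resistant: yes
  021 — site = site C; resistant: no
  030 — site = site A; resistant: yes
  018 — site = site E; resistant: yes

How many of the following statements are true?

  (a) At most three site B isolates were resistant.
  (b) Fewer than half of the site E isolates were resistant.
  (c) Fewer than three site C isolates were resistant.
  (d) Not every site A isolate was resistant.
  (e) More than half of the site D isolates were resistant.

1

(a) site B: |A| = 5, |A ∩ B| = 4; needs |A ∩ B| ≤ 3 — false.
(b) site E: |A| = 5, |A ∩ B| = 3; needs |A ∩ B| < |A ∖ B| — false.
(c) site C: |A| = 6, |A ∩ B| = 3; needs |A ∩ B| < 3 — false.
(d) site A: |A| = 8, |A ∩ B| = 8; needs A ⊄ B (|A ∖ B| ≥ 1) — false.
(e) site D: |A| = 6, |A ∩ B| = 4; needs |A ∩ B| > |A ∖ B| — true.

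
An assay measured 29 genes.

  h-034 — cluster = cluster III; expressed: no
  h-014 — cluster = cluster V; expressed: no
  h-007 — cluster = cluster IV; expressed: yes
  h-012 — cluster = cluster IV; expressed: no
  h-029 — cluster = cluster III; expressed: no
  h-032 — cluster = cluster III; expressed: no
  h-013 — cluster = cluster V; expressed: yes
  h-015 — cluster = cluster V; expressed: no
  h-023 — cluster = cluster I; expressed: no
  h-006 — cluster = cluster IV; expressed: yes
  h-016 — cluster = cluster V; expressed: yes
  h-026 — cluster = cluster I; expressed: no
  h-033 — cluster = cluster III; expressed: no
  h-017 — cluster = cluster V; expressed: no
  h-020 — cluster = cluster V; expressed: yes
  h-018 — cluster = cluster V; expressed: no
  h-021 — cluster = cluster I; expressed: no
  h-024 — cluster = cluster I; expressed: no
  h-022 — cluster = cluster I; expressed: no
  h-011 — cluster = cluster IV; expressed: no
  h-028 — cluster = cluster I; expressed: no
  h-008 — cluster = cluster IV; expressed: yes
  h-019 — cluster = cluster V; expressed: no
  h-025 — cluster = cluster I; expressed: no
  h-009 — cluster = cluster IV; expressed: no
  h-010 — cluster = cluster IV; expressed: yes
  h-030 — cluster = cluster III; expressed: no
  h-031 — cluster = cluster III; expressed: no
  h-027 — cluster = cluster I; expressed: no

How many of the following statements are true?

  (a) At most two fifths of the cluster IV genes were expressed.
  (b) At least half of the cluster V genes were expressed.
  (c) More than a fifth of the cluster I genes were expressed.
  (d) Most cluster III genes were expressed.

(a) cluster IV: |A| = 7, |A ∩ B| = 4; needs |A ∩ B| / |A| ≤ 2/5 — false.
(b) cluster V: |A| = 8, |A ∩ B| = 3; needs |A ∩ B| ≥ |A ∖ B| — false.
(c) cluster I: |A| = 8, |A ∩ B| = 0; needs |A ∩ B| / |A| > 1/5 — false.
(d) cluster III: |A| = 6, |A ∩ B| = 0; needs |A ∩ B| > |A ∖ B| — false.

0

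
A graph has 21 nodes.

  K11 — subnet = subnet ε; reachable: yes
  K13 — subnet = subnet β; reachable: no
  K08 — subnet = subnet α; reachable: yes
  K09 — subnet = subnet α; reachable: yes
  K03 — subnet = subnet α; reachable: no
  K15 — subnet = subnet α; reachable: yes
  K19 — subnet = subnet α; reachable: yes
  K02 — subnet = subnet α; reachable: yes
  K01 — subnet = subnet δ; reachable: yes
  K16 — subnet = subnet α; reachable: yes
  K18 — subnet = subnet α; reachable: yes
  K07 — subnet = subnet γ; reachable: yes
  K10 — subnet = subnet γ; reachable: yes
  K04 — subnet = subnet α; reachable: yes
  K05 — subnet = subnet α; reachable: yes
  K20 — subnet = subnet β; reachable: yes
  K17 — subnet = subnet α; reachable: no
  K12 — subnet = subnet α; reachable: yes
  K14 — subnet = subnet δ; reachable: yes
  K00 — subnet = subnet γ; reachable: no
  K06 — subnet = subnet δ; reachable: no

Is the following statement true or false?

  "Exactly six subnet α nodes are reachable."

False

Truth condition: |A ∩ B| = 6.
A (the restrictor) = {K08, K09, K03, K15, K19, K02, K16, K18, K04, K05, K17, K12}, |A| = 12.
A ∩ B = {K08, K09, K15, K19, K02, K16, K18, K04, K05, K12}, so |A ∩ B| = 10.
|A ∩ B| = 10, so the statement is false.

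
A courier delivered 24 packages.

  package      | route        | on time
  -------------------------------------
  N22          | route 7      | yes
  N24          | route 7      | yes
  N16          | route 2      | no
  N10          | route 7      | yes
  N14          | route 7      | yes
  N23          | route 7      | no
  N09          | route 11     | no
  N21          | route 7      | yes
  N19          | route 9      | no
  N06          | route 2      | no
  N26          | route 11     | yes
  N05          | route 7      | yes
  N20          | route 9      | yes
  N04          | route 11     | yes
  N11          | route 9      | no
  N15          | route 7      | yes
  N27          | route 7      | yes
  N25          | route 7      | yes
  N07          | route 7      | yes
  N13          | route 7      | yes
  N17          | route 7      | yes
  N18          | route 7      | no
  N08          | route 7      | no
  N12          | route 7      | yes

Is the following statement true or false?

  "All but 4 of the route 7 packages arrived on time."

False

The determiner here denotes the relation: |A ∖ B| = 4.
|A| = 16, |A ∩ B| = 13, |A ∖ B| = 3.
|A ∖ B| = 3, so the statement is false.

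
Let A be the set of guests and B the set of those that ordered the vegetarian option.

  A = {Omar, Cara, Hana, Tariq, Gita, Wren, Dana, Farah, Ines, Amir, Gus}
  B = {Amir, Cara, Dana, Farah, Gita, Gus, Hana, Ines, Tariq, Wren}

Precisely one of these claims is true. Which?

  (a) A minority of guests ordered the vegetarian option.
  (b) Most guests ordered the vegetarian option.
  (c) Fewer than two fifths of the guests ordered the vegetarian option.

(b)

|A| = 11, |A ∩ B| = 10, |A ∖ B| = 1.
(a) requires |A ∩ B| < |A ∖ B|: false.
(b) requires |A ∩ B| > |A ∖ B|: true.
(c) requires |A ∩ B| / |A| < 2/5: false.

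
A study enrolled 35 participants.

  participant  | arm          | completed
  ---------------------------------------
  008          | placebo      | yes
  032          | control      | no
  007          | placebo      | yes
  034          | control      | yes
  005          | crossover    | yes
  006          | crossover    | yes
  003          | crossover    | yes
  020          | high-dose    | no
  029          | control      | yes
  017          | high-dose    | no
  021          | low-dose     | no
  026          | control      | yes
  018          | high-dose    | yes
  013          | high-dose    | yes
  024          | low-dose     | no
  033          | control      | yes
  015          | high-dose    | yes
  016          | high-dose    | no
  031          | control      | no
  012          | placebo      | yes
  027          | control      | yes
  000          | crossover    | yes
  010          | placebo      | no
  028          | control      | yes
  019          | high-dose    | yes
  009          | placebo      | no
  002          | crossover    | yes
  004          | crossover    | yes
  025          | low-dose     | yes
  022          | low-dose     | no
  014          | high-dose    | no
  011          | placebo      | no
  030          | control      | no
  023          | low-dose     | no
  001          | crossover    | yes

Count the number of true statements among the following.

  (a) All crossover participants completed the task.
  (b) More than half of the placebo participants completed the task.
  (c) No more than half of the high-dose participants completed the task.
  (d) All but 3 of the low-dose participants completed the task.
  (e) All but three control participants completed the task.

3

(a) crossover: |A| = 7, |A ∩ B| = 7; needs A ⊆ B, i.e. every element of A is in B (|A ∖ B| = 0) — true.
(b) placebo: |A| = 6, |A ∩ B| = 3; needs |A ∩ B| > |A ∖ B| — false.
(c) high-dose: |A| = 8, |A ∩ B| = 4; needs |A ∩ B| ≤ |A ∖ B| — true.
(d) low-dose: |A| = 5, |A ∩ B| = 1; needs |A ∖ B| = 3 — false.
(e) control: |A| = 9, |A ∩ B| = 6; needs |A ∖ B| = 3 — true.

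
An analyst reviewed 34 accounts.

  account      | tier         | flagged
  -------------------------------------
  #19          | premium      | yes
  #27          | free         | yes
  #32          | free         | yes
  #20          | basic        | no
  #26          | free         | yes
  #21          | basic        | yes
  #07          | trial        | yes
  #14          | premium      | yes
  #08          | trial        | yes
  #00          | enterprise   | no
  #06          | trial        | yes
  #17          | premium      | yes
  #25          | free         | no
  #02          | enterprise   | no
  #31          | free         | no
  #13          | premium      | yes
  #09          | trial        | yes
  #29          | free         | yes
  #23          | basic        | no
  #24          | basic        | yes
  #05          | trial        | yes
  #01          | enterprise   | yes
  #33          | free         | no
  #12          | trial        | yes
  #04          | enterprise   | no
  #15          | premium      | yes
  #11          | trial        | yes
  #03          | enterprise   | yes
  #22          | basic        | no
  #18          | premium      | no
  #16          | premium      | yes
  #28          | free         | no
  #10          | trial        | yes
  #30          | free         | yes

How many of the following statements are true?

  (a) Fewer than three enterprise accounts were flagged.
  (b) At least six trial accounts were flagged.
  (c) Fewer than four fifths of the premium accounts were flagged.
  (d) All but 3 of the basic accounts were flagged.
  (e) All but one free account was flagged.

(a) enterprise: |A| = 5, |A ∩ B| = 2; needs |A ∩ B| < 3 — true.
(b) trial: |A| = 8, |A ∩ B| = 8; needs |A ∩ B| ≥ 6 — true.
(c) premium: |A| = 7, |A ∩ B| = 6; needs |A ∩ B| / |A| < 4/5 — false.
(d) basic: |A| = 5, |A ∩ B| = 2; needs |A ∖ B| = 3 — true.
(e) free: |A| = 9, |A ∩ B| = 5; needs |A ∖ B| = 1 — false.

3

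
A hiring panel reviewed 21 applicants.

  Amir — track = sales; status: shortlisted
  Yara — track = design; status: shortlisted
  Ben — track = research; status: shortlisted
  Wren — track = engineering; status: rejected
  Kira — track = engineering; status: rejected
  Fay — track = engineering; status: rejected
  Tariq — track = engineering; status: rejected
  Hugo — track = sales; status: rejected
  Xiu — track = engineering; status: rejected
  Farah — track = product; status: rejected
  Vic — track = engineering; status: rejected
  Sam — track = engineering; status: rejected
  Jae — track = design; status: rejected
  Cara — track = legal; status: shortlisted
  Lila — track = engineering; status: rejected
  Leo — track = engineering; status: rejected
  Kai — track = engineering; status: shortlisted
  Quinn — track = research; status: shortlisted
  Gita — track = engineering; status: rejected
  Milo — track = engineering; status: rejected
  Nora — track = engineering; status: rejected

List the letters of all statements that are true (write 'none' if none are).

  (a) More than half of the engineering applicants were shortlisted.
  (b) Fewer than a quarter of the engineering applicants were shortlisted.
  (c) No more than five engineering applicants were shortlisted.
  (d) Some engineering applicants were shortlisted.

|A| = 13, |A ∩ B| = 1, |A ∖ B| = 12.
(a) |A ∩ B| > |A ∖ B|: fails.
(b) |A ∩ B| / |A| < 1/4: holds.
(c) |A ∩ B| ≤ 5: holds.
(d) A ∩ B ≠ ∅ (|A ∩ B| ≥ 1): holds.

(b), (c), (d)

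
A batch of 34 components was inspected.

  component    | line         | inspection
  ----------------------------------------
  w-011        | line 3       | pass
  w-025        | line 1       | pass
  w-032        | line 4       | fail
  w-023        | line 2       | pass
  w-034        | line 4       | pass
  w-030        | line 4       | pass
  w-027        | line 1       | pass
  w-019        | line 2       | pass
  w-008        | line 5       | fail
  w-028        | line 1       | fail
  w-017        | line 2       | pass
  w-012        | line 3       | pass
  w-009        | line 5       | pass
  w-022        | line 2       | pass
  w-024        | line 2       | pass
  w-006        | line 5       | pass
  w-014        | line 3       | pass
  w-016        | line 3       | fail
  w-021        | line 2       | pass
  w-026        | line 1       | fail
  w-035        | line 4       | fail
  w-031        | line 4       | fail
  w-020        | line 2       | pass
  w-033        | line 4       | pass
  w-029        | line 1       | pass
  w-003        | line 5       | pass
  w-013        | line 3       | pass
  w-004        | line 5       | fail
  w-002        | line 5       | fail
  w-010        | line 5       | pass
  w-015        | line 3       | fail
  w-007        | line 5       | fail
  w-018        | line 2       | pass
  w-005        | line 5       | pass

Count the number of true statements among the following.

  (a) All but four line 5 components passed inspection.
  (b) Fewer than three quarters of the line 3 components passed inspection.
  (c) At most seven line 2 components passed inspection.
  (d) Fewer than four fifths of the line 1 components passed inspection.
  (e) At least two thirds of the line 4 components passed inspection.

(a) line 5: |A| = 9, |A ∩ B| = 5; needs |A ∖ B| = 4 — true.
(b) line 3: |A| = 6, |A ∩ B| = 4; needs |A ∩ B| / |A| < 3/4 — true.
(c) line 2: |A| = 8, |A ∩ B| = 8; needs |A ∩ B| ≤ 7 — false.
(d) line 1: |A| = 5, |A ∩ B| = 3; needs |A ∩ B| / |A| < 4/5 — true.
(e) line 4: |A| = 6, |A ∩ B| = 3; needs |A ∩ B| / |A| ≥ 2/3 — false.

3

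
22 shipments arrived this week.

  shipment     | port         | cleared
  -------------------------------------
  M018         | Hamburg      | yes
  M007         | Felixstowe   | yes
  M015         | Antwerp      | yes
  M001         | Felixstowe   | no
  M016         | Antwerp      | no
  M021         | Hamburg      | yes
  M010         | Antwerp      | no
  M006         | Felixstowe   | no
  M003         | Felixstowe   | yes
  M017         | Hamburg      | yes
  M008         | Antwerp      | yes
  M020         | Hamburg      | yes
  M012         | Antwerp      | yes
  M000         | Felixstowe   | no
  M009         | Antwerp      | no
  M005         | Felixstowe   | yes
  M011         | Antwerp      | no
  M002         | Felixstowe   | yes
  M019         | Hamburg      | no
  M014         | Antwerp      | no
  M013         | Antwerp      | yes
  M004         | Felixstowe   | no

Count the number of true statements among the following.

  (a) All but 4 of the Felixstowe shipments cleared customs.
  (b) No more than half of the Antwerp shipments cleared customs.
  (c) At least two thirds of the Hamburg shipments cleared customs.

(a) Felixstowe: |A| = 8, |A ∩ B| = 4; needs |A ∖ B| = 4 — true.
(b) Antwerp: |A| = 9, |A ∩ B| = 4; needs |A ∩ B| ≤ |A ∖ B| — true.
(c) Hamburg: |A| = 5, |A ∩ B| = 4; needs |A ∩ B| / |A| ≥ 2/3 — true.

3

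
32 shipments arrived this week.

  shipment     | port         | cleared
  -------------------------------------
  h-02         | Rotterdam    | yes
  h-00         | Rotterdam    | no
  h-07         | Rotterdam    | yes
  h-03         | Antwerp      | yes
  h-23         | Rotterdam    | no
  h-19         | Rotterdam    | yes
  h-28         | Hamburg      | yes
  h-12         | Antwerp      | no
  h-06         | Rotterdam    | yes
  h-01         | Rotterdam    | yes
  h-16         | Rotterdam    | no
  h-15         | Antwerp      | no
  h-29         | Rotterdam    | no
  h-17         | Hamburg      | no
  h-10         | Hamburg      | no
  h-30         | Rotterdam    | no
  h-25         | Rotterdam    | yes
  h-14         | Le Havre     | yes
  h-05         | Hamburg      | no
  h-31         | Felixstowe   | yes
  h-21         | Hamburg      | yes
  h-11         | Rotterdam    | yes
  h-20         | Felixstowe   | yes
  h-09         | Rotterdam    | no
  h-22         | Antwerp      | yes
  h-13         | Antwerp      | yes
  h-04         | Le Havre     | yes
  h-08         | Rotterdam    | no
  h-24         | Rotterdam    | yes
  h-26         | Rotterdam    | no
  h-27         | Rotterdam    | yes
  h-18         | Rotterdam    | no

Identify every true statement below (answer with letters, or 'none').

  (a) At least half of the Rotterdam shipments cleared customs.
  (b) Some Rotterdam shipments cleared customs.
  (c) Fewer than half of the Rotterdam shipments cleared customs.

|A| = 18, |A ∩ B| = 9, |A ∖ B| = 9.
(a) |A ∩ B| ≥ |A ∖ B|: holds.
(b) A ∩ B ≠ ∅ (|A ∩ B| ≥ 1): holds.
(c) |A ∩ B| < |A ∖ B|: fails.

(a), (b)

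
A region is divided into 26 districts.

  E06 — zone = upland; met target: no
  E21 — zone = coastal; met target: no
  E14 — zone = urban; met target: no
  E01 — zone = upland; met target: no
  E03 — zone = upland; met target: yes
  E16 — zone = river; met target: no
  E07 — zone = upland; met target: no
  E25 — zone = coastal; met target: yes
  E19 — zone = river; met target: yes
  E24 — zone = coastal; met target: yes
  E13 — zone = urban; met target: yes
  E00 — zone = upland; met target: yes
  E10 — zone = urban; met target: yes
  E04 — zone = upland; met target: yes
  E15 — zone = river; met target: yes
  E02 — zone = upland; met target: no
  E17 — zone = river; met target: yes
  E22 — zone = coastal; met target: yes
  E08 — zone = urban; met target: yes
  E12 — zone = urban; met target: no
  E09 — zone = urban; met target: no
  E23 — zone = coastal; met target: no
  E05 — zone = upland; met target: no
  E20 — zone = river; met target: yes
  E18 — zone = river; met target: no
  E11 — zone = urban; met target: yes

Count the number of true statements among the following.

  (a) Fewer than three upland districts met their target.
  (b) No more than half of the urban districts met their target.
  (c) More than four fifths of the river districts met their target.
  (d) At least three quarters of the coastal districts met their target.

(a) upland: |A| = 8, |A ∩ B| = 3; needs |A ∩ B| < 3 — false.
(b) urban: |A| = 7, |A ∩ B| = 4; needs |A ∩ B| ≤ |A ∖ B| — false.
(c) river: |A| = 6, |A ∩ B| = 4; needs |A ∩ B| / |A| > 4/5 — false.
(d) coastal: |A| = 5, |A ∩ B| = 3; needs |A ∩ B| / |A| ≥ 3/4 — false.

0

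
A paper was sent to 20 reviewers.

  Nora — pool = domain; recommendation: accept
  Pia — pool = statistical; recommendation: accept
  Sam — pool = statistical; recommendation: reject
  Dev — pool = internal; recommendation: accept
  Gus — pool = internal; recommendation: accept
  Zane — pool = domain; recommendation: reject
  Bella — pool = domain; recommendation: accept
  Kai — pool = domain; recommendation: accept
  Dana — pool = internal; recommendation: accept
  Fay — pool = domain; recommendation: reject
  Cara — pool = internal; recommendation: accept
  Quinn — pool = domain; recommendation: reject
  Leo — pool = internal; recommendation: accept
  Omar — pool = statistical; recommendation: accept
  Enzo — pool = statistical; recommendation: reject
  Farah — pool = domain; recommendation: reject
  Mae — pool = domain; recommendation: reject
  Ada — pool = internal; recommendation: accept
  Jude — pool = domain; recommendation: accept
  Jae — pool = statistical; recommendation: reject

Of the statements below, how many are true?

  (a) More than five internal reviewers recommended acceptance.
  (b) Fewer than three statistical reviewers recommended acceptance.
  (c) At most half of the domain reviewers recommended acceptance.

(a) internal: |A| = 6, |A ∩ B| = 6; needs |A ∩ B| > 5 — true.
(b) statistical: |A| = 5, |A ∩ B| = 2; needs |A ∩ B| < 3 — true.
(c) domain: |A| = 9, |A ∩ B| = 4; needs |A ∩ B| ≤ |A ∖ B| — true.

3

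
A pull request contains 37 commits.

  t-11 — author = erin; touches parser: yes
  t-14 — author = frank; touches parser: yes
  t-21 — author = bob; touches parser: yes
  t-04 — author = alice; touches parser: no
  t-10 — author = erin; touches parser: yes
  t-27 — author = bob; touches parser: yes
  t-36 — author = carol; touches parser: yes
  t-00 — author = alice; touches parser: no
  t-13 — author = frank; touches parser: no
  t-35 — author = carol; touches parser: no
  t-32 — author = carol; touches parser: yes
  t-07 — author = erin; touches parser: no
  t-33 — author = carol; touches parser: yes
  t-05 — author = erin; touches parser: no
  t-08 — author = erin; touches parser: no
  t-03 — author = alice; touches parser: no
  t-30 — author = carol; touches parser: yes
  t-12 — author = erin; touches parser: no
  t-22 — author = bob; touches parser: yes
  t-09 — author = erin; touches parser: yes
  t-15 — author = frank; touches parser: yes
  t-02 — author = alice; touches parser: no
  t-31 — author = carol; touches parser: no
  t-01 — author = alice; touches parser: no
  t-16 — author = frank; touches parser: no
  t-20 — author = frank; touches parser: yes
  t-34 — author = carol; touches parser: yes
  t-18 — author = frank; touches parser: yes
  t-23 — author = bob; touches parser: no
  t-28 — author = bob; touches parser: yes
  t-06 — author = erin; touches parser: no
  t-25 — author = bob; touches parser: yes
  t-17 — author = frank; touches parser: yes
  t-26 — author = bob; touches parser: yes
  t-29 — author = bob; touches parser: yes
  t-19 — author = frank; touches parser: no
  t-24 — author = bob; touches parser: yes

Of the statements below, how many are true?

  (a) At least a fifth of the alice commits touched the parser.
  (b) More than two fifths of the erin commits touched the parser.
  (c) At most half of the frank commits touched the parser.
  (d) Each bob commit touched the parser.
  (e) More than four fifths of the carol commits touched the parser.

0

(a) alice: |A| = 5, |A ∩ B| = 0; needs |A ∩ B| / |A| ≥ 1/5 — false.
(b) erin: |A| = 8, |A ∩ B| = 3; needs |A ∩ B| / |A| > 2/5 — false.
(c) frank: |A| = 8, |A ∩ B| = 5; needs |A ∩ B| ≤ |A ∖ B| — false.
(d) bob: |A| = 9, |A ∩ B| = 8; needs A ⊆ B, i.e. every element of A is in B (|A ∖ B| = 0) — false.
(e) carol: |A| = 7, |A ∩ B| = 5; needs |A ∩ B| / |A| > 4/5 — false.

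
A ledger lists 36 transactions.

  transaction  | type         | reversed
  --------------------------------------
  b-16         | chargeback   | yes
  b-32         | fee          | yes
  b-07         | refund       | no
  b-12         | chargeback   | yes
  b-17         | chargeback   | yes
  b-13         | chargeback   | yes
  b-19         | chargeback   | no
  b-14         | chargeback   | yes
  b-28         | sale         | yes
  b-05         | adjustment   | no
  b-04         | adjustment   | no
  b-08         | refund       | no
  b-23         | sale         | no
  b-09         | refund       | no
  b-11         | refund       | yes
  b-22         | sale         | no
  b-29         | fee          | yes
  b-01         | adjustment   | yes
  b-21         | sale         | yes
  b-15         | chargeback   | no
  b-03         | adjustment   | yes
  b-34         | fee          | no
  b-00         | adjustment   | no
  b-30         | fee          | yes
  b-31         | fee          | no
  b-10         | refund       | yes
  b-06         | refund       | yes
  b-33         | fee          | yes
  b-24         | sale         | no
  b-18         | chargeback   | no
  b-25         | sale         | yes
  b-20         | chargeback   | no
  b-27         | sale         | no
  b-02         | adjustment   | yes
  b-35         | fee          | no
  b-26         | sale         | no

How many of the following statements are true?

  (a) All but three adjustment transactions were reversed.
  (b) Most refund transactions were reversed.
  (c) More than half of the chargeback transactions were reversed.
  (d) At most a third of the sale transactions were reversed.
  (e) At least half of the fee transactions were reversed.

(a) adjustment: |A| = 6, |A ∩ B| = 3; needs |A ∖ B| = 3 — true.
(b) refund: |A| = 6, |A ∩ B| = 3; needs |A ∩ B| > |A ∖ B| — false.
(c) chargeback: |A| = 9, |A ∩ B| = 5; needs |A ∩ B| > |A ∖ B| — true.
(d) sale: |A| = 8, |A ∩ B| = 3; needs |A ∩ B| / |A| ≤ 1/3 — false.
(e) fee: |A| = 7, |A ∩ B| = 4; needs |A ∩ B| ≥ |A ∖ B| — true.

3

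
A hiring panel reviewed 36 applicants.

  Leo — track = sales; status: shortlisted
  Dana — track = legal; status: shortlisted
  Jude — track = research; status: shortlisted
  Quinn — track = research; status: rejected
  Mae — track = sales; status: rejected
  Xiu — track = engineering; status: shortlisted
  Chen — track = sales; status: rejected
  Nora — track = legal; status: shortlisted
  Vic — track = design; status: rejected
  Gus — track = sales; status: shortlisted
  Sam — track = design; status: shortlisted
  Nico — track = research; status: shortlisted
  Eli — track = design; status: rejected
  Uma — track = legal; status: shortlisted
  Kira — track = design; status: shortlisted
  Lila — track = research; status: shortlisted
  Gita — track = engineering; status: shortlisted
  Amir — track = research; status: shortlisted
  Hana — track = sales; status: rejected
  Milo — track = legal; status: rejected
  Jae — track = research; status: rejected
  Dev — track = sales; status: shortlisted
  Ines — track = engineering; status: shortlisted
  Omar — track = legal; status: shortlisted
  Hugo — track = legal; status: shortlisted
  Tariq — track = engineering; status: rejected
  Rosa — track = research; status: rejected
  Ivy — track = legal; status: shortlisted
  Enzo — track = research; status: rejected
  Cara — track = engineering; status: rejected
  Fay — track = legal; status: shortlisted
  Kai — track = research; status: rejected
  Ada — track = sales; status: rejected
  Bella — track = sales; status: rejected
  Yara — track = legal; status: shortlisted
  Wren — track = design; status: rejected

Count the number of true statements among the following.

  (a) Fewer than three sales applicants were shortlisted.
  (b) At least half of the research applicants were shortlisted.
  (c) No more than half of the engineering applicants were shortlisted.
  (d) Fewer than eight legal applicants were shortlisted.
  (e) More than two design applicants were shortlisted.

0

(a) sales: |A| = 8, |A ∩ B| = 3; needs |A ∩ B| < 3 — false.
(b) research: |A| = 9, |A ∩ B| = 4; needs |A ∩ B| ≥ |A ∖ B| — false.
(c) engineering: |A| = 5, |A ∩ B| = 3; needs |A ∩ B| ≤ |A ∖ B| — false.
(d) legal: |A| = 9, |A ∩ B| = 8; needs |A ∩ B| < 8 — false.
(e) design: |A| = 5, |A ∩ B| = 2; needs |A ∩ B| > 2 — false.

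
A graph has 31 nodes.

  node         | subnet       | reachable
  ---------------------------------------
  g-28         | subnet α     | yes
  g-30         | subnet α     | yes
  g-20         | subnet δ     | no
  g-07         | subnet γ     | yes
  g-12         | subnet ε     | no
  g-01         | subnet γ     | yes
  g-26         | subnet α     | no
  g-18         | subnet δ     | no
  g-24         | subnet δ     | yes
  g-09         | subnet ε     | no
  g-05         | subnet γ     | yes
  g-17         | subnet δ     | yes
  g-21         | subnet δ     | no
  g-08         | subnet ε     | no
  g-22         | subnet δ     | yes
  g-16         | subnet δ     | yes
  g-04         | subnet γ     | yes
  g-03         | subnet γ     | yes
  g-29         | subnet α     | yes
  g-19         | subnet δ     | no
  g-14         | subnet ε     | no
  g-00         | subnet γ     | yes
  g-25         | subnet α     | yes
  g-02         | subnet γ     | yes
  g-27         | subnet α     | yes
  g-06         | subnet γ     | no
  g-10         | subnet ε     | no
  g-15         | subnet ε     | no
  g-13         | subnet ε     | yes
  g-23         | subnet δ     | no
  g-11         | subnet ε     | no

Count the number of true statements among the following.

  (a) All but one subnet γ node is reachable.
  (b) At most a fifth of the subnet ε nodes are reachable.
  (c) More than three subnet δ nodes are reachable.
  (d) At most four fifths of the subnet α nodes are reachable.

(a) subnet γ: |A| = 8, |A ∩ B| = 7; needs |A ∖ B| = 1 — true.
(b) subnet ε: |A| = 8, |A ∩ B| = 1; needs |A ∩ B| / |A| ≤ 1/5 — true.
(c) subnet δ: |A| = 9, |A ∩ B| = 4; needs |A ∩ B| > 3 — true.
(d) subnet α: |A| = 6, |A ∩ B| = 5; needs |A ∩ B| / |A| ≤ 4/5 — false.

3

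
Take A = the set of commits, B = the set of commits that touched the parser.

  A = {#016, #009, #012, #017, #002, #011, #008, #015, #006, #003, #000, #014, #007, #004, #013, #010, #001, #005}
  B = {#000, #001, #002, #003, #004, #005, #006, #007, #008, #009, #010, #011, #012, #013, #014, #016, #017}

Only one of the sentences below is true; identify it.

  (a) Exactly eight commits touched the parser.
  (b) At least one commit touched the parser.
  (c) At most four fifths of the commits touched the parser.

|A| = 18, |A ∩ B| = 17, |A ∖ B| = 1.
(a) requires |A ∩ B| = 8: false.
(b) requires A ∩ B ≠ ∅ (|A ∩ B| ≥ 1): true.
(c) requires |A ∩ B| / |A| ≤ 4/5: false.

(b)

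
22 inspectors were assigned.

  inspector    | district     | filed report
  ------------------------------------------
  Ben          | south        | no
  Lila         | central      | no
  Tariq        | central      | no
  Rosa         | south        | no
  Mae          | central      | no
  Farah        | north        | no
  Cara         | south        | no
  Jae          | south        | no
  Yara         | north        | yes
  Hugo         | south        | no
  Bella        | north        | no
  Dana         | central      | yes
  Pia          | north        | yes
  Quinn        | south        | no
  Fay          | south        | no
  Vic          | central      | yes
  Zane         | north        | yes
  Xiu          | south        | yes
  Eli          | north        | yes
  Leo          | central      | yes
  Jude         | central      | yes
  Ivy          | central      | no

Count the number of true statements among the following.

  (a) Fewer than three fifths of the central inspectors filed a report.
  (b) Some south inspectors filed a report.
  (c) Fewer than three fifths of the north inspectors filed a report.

2

(a) central: |A| = 8, |A ∩ B| = 4; needs |A ∩ B| / |A| < 3/5 — true.
(b) south: |A| = 8, |A ∩ B| = 1; needs A ∩ B ≠ ∅ (|A ∩ B| ≥ 1) — true.
(c) north: |A| = 6, |A ∩ B| = 4; needs |A ∩ B| / |A| < 3/5 — false.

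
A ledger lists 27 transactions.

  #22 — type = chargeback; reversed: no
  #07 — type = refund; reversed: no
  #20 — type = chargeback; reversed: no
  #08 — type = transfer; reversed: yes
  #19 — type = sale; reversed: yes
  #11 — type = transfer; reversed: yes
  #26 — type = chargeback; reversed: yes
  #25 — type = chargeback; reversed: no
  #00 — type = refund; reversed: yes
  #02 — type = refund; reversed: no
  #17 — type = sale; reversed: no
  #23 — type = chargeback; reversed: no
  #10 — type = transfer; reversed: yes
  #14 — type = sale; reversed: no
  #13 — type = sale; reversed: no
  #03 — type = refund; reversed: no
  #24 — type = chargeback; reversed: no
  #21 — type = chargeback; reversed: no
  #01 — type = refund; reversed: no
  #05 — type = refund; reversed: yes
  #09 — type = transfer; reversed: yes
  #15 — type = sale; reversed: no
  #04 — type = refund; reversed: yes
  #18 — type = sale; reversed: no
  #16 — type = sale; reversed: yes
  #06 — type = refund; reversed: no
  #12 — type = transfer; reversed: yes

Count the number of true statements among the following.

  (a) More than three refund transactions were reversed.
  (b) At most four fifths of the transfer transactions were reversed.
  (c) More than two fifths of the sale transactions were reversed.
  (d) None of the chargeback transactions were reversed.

(a) refund: |A| = 8, |A ∩ B| = 3; needs |A ∩ B| > 3 — false.
(b) transfer: |A| = 5, |A ∩ B| = 5; needs |A ∩ B| / |A| ≤ 4/5 — false.
(c) sale: |A| = 7, |A ∩ B| = 2; needs |A ∩ B| / |A| > 2/5 — false.
(d) chargeback: |A| = 7, |A ∩ B| = 1; needs A ∩ B = ∅ (|A ∩ B| = 0) — false.

0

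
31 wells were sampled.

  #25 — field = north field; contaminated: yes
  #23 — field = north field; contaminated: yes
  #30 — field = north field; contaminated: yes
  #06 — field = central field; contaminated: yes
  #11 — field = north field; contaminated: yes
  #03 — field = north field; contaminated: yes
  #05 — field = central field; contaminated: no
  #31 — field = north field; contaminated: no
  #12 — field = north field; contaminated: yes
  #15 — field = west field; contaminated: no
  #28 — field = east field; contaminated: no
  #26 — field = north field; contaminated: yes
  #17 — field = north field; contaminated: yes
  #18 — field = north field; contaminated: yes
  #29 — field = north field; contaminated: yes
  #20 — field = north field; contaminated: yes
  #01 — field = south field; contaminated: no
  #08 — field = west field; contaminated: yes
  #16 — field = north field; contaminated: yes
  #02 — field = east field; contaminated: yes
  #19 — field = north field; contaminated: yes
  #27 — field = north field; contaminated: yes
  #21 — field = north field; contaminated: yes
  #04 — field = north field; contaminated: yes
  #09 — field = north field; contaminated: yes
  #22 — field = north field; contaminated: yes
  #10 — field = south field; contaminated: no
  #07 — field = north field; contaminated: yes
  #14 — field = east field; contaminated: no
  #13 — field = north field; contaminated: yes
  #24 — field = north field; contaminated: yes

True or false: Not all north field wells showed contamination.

True

'Not all north field wells showed contamination' holds iff A ⊄ B (|A ∖ B| ≥ 1).
|A| = 22, |A ∩ B| = 21, |A ∖ B| = 1.
So the statement is true.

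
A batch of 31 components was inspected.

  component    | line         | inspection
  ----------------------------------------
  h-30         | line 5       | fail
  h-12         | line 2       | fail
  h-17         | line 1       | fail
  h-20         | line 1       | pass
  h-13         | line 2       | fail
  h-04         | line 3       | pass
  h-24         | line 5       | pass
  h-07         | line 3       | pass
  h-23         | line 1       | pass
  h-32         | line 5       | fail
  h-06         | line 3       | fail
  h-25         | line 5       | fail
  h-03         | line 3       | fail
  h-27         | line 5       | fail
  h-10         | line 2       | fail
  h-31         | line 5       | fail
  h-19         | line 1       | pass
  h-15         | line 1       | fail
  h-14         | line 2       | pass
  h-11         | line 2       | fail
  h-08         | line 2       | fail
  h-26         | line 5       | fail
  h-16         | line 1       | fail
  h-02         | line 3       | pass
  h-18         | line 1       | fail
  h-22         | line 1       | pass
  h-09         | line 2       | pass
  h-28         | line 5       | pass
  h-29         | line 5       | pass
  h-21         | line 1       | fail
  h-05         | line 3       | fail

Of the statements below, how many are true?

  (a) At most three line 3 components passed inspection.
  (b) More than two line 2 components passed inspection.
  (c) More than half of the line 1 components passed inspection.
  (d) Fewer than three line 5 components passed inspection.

(a) line 3: |A| = 6, |A ∩ B| = 3; needs |A ∩ B| ≤ 3 — true.
(b) line 2: |A| = 7, |A ∩ B| = 2; needs |A ∩ B| > 2 — false.
(c) line 1: |A| = 9, |A ∩ B| = 4; needs |A ∩ B| > |A ∖ B| — false.
(d) line 5: |A| = 9, |A ∩ B| = 3; needs |A ∩ B| < 3 — false.

1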